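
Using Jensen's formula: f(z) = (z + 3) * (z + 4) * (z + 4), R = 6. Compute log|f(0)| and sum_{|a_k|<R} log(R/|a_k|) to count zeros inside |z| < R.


Jensen's formula: (1/2pi)*integral log|f(Re^it)|dt = log|f(0)| + sum_{|a_k|<R} log(R/|a_k|)
Step 1: f(0) = 3 * 4 * 4 = 48
Step 2: log|f(0)| = log|-3| + log|-4| + log|-4| = 3.8712
Step 3: Zeros inside |z| < 6: -3, -4, -4
Step 4: Jensen sum = log(6/3) + log(6/4) + log(6/4) = 1.5041
Step 5: n(R) = number of terms in the Jensen sum = count of zeros inside |z| < 6 = 3

3


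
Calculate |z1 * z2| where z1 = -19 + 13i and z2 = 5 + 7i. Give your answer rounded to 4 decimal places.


Step 1: |z1| = sqrt((-19)^2 + 13^2) = sqrt(530)
Step 2: |z2| = sqrt(5^2 + 7^2) = sqrt(74)
Step 3: |z1*z2| = |z1|*|z2| = sqrt(530) * sqrt(74) = sqrt(530 * 74) = sqrt(39220)
Step 4: = 198.0404

198.0404


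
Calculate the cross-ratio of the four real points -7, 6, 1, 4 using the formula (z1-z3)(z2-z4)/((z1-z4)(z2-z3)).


Step 1: (z1-z3)(z2-z4) = (-8) * 2 = -16
Step 2: (z1-z4)(z2-z3) = (-11) * 5 = -55
Step 3: Cross-ratio = 16/55 = 16/55

16/55


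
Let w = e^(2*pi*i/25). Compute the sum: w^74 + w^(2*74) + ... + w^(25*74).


Step 1: The sum sum_{j=1}^{n} w^(k*j) equals n if n | k, else 0.
Step 2: Here n = 25, k = 74
Step 3: Does n divide k? 25 | 74 -> False
Step 4: Sum = 0

0


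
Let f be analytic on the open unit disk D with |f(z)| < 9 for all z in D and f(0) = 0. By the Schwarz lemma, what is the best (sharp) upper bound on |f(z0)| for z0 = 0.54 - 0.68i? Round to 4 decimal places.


Step 1: g = f/9 maps D -> D with g(0) = 0, so by the Schwarz lemma |g(z)| <= |z|, i.e. |f(z)| <= 9|z|; this is sharp (f(z) = 9z).
Step 2: |z0|^2 = 0.54^2 + (-0.68)^2 = 0.754
Step 3: |z0| = sqrt(0.754) = 0.868332
Step 4: Best bound = 9 * |z0| = 9 * 0.868332 = 7.815

7.815


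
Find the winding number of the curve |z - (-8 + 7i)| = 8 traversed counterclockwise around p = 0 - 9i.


Step 1: Center c = (-8, 7), radius = 8
Step 2: |p - c|^2 = 8^2 + (-16)^2 = 320
Step 3: r^2 = 64
Step 4: |p-c| > r so winding number = 0

0


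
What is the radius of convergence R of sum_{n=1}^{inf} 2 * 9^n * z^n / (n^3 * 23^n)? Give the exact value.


Step 1: General term a_n = 2 * 9^n / (n^3 * 23^n)
Step 2: By the root test, |a_n|^(1/n) = 2^(1/n) * 9 / (n^(3/n) * 23) -> 9/23 as n -> infinity (since 2^(1/n) -> 1 and n^(3/n) -> 1)
Step 3: R = 1/lim|a_n|^(1/n) = 23/9

23/9


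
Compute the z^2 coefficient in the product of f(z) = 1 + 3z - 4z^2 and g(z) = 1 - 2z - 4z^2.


Step 1: z^2 term in f*g comes from: (1)*(-4z^2) + (3z)*(-2z) + (-4z^2)*(1)
Step 2: = -4 - 6 - 4
Step 3: = -14

-14


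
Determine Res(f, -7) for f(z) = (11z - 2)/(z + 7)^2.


Step 1: Pole of order 2 at z = -7
Step 2: Res = lim d/dz [(z + 7)^2 * f(z)] as z -> -7
Step 3: (z + 7)^2 * f(z) = 11z - 2
Step 4: d/dz[11z - 2] = 11

11


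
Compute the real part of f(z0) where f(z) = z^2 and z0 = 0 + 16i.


Step 1: z0 = 0 + 16i
Step 2: z0^2 = 0^2 - 16^2 + 0i
Step 3: real part = 0 - 256 = -256

-256


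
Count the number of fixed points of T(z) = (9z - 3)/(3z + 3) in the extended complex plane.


Step 1: Fixed points satisfy T(z) = z
Step 2: 3z^2 - 6z + 3 = 0
Step 3: Discriminant = (-6)^2 - 4*3*3 = 0
Step 4: Number of fixed points = 1

1


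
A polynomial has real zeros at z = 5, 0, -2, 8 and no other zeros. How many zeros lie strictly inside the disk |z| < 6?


Step 1: Check each root:
  z = 5: |5| = 5 < 6
  z = 0: |0| = 0 < 6
  z = -2: |-2| = 2 < 6
  z = 8: |8| = 8 >= 6
Step 2: Count = 3

3


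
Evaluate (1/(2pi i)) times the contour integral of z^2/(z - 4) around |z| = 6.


Step 1: f(z) = z^2, a = 4 is inside |z| = 6
Step 2: By Cauchy integral formula: (1/(2pi*i)) * integral = f(a)
Step 3: f(4) = 4^2 = 16

16


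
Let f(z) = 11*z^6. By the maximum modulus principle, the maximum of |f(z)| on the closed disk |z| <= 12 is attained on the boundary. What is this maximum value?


Step 1: On |z| = 12, |f(z)| = 11 * |z|^6 = 11 * 12^6
Step 2: By maximum modulus principle, maximum is on boundary.
Step 3: Maximum = 11 * 2985984 = 32845824

32845824


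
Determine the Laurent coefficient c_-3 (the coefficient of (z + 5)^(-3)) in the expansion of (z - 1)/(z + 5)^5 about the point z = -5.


Step 1: Write the numerator in powers of (z + 5): z - 1 = (z + 5) + (1*(-5) - 1) = (z + 5) - 6
Step 2: Divide by (z + 5)^5: f(z) = -6(z + 5)^(-5) + (z + 5)^(-4)
Step 3: This finite sum is the Laurent series of f about z = -5.
Step 4: Only the powers -5 and -4 appear, so the coefficient of (z + 5)^(-3) = 0

0


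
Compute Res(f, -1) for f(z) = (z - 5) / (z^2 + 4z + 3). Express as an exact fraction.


Step 1: Q(z) = z^2 + 4z + 3 = (z + 1)(z + 3)
Step 2: Q'(z) = 2z + 4
Step 3: Q'(-1) = 2, P(-1) = -6
Step 4: Res = P(-1)/Q'(-1) = -6/2 = -3

-3


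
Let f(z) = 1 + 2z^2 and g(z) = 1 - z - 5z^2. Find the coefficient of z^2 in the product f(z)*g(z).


Step 1: z^2 term in f*g comes from: (1)*(-5z^2) + (0)*(-z) + (2z^2)*(1)
Step 2: = -5 + 0 + 2
Step 3: = -3

-3


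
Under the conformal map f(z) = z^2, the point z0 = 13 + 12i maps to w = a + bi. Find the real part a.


Step 1: z0 = 13 + 12i
Step 2: z0^2 = 13^2 - 12^2 + 312i
Step 3: real part = 169 - 144 = 25

25


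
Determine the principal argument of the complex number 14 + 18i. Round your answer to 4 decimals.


Step 1: z = 14 + 18i
Step 2: arg(z) = atan2(18, 14)
Step 3: arg(z) = 0.9098

0.9098


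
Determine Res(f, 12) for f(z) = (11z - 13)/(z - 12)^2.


Step 1: Pole of order 2 at z = 12
Step 2: Res = lim d/dz [(z - 12)^2 * f(z)] as z -> 12
Step 3: (z - 12)^2 * f(z) = 11z - 13
Step 4: d/dz[11z - 13] = 11

11


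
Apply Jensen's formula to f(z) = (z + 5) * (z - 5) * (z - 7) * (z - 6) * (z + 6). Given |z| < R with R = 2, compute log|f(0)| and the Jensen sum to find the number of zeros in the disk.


Jensen's formula: (1/2pi)*integral log|f(Re^it)|dt = log|f(0)| + sum_{|a_k|<R} log(R/|a_k|)
Step 1: f(0) = 5 * (-5) * (-7) * (-6) * 6 = -6300
Step 2: log|f(0)| = log|-5| + log|5| + log|7| + log|6| + log|-6| = 8.7483
Step 3: Zeros inside |z| < 2: none
Step 4: Jensen sum = (empty sum) = 0
Step 5: n(R) = number of terms in the Jensen sum = count of zeros inside |z| < 2 = 0

0


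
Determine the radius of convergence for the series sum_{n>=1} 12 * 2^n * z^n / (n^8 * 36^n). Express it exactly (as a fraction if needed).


Step 1: General term a_n = 12 * 2^n / (n^8 * 36^n)
Step 2: By the root test, |a_n|^(1/n) = 12^(1/n) * 2 / (n^(8/n) * 36) -> 2/36 as n -> infinity (since 12^(1/n) -> 1 and n^(8/n) -> 1)
Step 3: R = 1/lim|a_n|^(1/n) = 36/2 = 18

18


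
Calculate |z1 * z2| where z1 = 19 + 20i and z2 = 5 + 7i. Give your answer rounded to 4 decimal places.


Step 1: |z1| = sqrt(19^2 + 20^2) = sqrt(761)
Step 2: |z2| = sqrt(5^2 + 7^2) = sqrt(74)
Step 3: |z1*z2| = |z1|*|z2| = sqrt(761) * sqrt(74) = sqrt(761 * 74) = sqrt(56314)
Step 4: = 237.3057

237.3057


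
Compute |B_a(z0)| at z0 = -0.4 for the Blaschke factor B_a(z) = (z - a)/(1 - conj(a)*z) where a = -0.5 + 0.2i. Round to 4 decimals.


Step 1: Numerator z0 - a = -0.4 - (-0.5 + 0.2i) = 0.1 - 0.2i
Step 2: Denominator 1 - conj(a)*z0 = 1 - (-0.5 - 0.2i)*(-0.4) = 0.8 - 0.08i
Step 3: |z0 - a|^2 = 0.1^2 + (-0.2)^2 = 0.05; |1 - conj(a)*z0|^2 = 0.8^2 + (-0.08)^2 = 0.6464
Step 4: |B_a(-0.4)| = sqrt(0.05 / 0.6464) = sqrt(0.077351)
Step 5: = 0.2781

0.2781


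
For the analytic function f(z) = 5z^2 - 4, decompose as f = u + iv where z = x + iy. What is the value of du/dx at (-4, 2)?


Step 1: f(z) = 5(x+iy)^2 - 4
Step 2: u = 5(x^2 - y^2) - 4
Step 3: u_x = 10x + 0
Step 4: At (-4, 2): u_x = -40 + 0 = -40

-40


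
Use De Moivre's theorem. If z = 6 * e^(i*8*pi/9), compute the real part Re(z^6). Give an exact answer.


Step 1: By De Moivre's theorem, z^6 = 6^6 * e^(i*6*8*pi/9) = 46656 * (cos(16*pi/3) + i*sin(16*pi/3))
Step 2: |z|^6 = 6^6 = 46656
Step 3: Reduce the angle mod 2*pi: 16*pi/3 - 4*pi = 4*pi/3
Step 4: cos(4*pi/3) = -1/2
Step 5: Re(z^6) = 46656 * (-1/2) = -23328

-23328


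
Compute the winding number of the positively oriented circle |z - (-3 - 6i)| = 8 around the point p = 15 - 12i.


Step 1: Center c = (-3, -6), radius = 8
Step 2: |p - c|^2 = 18^2 + (-6)^2 = 360
Step 3: r^2 = 64
Step 4: |p-c| > r so winding number = 0

0


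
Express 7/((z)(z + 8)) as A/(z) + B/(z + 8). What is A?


Step 1: Multiply both sides by (z) and set z = 0
Step 2: A = 7 / (0 + 8)
Step 3: A = 7 / 8
Step 4: A = 7/8

7/8


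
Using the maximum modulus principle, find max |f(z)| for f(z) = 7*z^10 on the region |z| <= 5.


Step 1: On |z| = 5, |f(z)| = 7 * |z|^10 = 7 * 5^10
Step 2: By maximum modulus principle, maximum is on boundary.
Step 3: Maximum = 7 * 9765625 = 68359375

68359375


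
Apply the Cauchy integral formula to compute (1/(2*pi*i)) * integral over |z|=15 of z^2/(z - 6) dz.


Step 1: f(z) = z^2, a = 6 is inside |z| = 15
Step 2: By Cauchy integral formula: (1/(2pi*i)) * integral = f(a)
Step 3: f(6) = 6^2 = 36

36


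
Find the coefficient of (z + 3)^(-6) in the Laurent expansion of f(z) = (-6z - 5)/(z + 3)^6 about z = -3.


Step 1: Write the numerator in powers of (z + 3): -6z - 5 = -6(z + 3) + (-6*(-3) - 5) = -6(z + 3) + 13
Step 2: Divide by (z + 3)^6: f(z) = 13(z + 3)^(-6) - 6(z + 3)^(-5)
Step 3: This finite sum is the Laurent series of f about z = -3.
Step 4: Coefficient of (z + 3)^(-6) = -6*(-3) - 5 = 13

13


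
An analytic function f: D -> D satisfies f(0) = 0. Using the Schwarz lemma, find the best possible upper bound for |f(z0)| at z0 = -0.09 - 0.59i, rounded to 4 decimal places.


Step 1: Schwarz lemma: if f: D -> D is analytic with f(0) = 0, then |f(z)| <= |z| for all z in D, and this is sharp (f(z) = z).
Step 2: |z0|^2 = (-0.09)^2 + (-0.59)^2 = 0.3562
Step 3: |z0| = sqrt(0.3562) = 0.596825
Step 4: Best bound = |z0| = 0.5968

0.5968


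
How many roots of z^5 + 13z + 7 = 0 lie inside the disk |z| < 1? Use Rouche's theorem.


Step 1: On |z| = 1 the three terms have sizes |z^5| = 1^5 = 1, |13z| = 13*1 = 13, |7| = 7
Step 2: The dominant term is g(z) = 13z; let h(z) = z^5 + 7 so f = g + h
Step 3: On |z| = 1: |g| = 13 and |h| <= 1 + 7 = 8
Step 4: Since 13 > 8, |h| < |g| on |z| = 1, so by Rouche f has the same number of zeros as g inside |z| < 1
Step 5: g(z) = 13z has 1 zero (at the origin, multiplicity 1) inside |z| < 1. Answer = 1

1


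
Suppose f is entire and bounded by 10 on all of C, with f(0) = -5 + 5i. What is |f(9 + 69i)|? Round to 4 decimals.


Step 1: By Liouville's theorem, a bounded entire function is constant.
Step 2: f(z) = f(0) = -5 + 5i for all z.
Step 3: |f(w)| = |-5 + 5i| = sqrt(25 + 25)
Step 4: = 7.0711

7.0711


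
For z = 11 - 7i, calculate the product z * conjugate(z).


Step 1: conj(z) = 11 + 7i
Step 2: z * conj(z) = 11^2 + (-7)^2
Step 3: = 121 + 49 = 170

170


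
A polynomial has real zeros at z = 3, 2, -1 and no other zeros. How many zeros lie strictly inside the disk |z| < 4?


Step 1: Check each root:
  z = 3: |3| = 3 < 4
  z = 2: |2| = 2 < 4
  z = -1: |-1| = 1 < 4
Step 2: Count = 3

3


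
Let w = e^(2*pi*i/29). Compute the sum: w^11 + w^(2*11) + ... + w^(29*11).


Step 1: The sum sum_{j=1}^{n} w^(k*j) equals n if n | k, else 0.
Step 2: Here n = 29, k = 11
Step 3: Does n divide k? 29 | 11 -> False
Step 4: Sum = 0

0


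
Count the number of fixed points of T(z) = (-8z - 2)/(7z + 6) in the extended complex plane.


Step 1: Fixed points satisfy T(z) = z
Step 2: 7z^2 + 14z + 2 = 0
Step 3: Discriminant = 14^2 - 4*7*2 = 140
Step 4: Number of fixed points = 2

2


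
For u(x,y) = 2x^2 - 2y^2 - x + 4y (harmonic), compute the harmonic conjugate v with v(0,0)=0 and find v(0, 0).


Step 1: v_x = -u_y = 4y - 4
Step 2: v_y = u_x = 4x - 1
Step 3: v = 4xy - 4x - y + C
Step 4: v(0,0) = 0 => C = 0
Step 5: v(0, 0) = 0

0


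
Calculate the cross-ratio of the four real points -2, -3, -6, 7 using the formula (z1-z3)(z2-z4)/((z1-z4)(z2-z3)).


Step 1: (z1-z3)(z2-z4) = 4 * (-10) = -40
Step 2: (z1-z4)(z2-z3) = (-9) * 3 = -27
Step 3: Cross-ratio = 40/27 = 40/27

40/27


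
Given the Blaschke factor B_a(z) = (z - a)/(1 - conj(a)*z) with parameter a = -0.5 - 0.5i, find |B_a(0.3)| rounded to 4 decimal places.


Step 1: Numerator z0 - a = 0.3 - (-0.5 - 0.5i) = 0.8 + 0.5i
Step 2: Denominator 1 - conj(a)*z0 = 1 - (-0.5 + 0.5i)*0.3 = 1.15 - 0.15i
Step 3: |z0 - a|^2 = 0.8^2 + 0.5^2 = 0.89; |1 - conj(a)*z0|^2 = 1.15^2 + (-0.15)^2 = 1.345
Step 4: |B_a(0.3)| = sqrt(0.89 / 1.345) = sqrt(0.66171)
Step 5: = 0.8135

0.8135


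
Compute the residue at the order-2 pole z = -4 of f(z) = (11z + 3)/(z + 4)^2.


Step 1: Pole of order 2 at z = -4
Step 2: Res = lim d/dz [(z + 4)^2 * f(z)] as z -> -4
Step 3: (z + 4)^2 * f(z) = 11z + 3
Step 4: d/dz[11z + 3] = 11

11


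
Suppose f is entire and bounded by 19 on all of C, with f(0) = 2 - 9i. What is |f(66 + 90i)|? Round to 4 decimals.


Step 1: By Liouville's theorem, a bounded entire function is constant.
Step 2: f(z) = f(0) = 2 - 9i for all z.
Step 3: |f(w)| = |2 - 9i| = sqrt(4 + 81)
Step 4: = 9.2195

9.2195


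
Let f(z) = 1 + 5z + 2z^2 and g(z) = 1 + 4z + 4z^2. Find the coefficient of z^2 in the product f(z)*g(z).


Step 1: z^2 term in f*g comes from: (1)*(4z^2) + (5z)*(4z) + (2z^2)*(1)
Step 2: = 4 + 20 + 2
Step 3: = 26

26


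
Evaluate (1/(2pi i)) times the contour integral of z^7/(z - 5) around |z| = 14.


Step 1: f(z) = z^7, a = 5 is inside |z| = 14
Step 2: By Cauchy integral formula: (1/(2pi*i)) * integral = f(a)
Step 3: f(5) = 5^7 = 78125

78125


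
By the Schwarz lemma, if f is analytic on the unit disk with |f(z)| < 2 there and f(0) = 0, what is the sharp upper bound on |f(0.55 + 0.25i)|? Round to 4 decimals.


Step 1: g = f/2 maps D -> D with g(0) = 0, so by the Schwarz lemma |g(z)| <= |z|, i.e. |f(z)| <= 2|z|; this is sharp (f(z) = 2z).
Step 2: |z0|^2 = 0.55^2 + 0.25^2 = 0.365
Step 3: |z0| = sqrt(0.365) = 0.604152
Step 4: Best bound = 2 * |z0| = 2 * 0.604152 = 1.2083

1.2083


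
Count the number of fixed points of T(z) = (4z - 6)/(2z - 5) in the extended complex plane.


Step 1: Fixed points satisfy T(z) = z
Step 2: 2z^2 - 9z + 6 = 0
Step 3: Discriminant = (-9)^2 - 4*2*6 = 33
Step 4: Number of fixed points = 2

2


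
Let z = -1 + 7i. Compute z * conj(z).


Step 1: conj(z) = -1 - 7i
Step 2: z * conj(z) = (-1)^2 + 7^2
Step 3: = 1 + 49 = 50

50


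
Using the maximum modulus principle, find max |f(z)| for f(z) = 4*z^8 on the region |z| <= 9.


Step 1: On |z| = 9, |f(z)| = 4 * |z|^8 = 4 * 9^8
Step 2: By maximum modulus principle, maximum is on boundary.
Step 3: Maximum = 4 * 43046721 = 172186884

172186884


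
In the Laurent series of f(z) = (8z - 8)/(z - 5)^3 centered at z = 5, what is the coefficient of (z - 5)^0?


Step 1: Write the numerator in powers of (z - 5): 8z - 8 = 8(z - 5) + (8*5 - 8) = 8(z - 5) + 32
Step 2: Divide by (z - 5)^3: f(z) = 32(z - 5)^(-3) + 8(z - 5)^(-2)
Step 3: This finite sum is the Laurent series of f about z = 5.
Step 4: Only the powers -3 and -2 appear, so the coefficient of (z - 5)^0 = 0

0


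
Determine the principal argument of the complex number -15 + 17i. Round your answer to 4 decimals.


Step 1: z = -15 + 17i
Step 2: arg(z) = atan2(17, -15)
Step 3: arg(z) = 2.2938

2.2938


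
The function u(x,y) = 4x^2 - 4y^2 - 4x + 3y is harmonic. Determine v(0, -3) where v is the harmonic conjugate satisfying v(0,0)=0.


Step 1: v_x = -u_y = 8y - 3
Step 2: v_y = u_x = 8x - 4
Step 3: v = 8xy - 3x - 4y + C
Step 4: v(0,0) = 0 => C = 0
Step 5: v(0, -3) = 12

12


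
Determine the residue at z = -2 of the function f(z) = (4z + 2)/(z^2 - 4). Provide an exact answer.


Step 1: Q(z) = z^2 - 4 = (z + 2)(z - 2)
Step 2: Q'(z) = 2z
Step 3: Q'(-2) = -4, P(-2) = -6
Step 4: Res = P(-2)/Q'(-2) = -6/(-4) = 3/2

3/2


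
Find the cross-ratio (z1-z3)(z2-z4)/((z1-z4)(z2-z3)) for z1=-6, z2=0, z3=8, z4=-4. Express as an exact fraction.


Step 1: (z1-z3)(z2-z4) = (-14) * 4 = -56
Step 2: (z1-z4)(z2-z3) = (-2) * (-8) = 16
Step 3: Cross-ratio = -56/16 = -7/2

-7/2


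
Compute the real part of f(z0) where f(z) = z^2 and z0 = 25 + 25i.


Step 1: z0 = 25 + 25i
Step 2: z0^2 = 25^2 - 25^2 + 1250i
Step 3: real part = 625 - 625 = 0

0


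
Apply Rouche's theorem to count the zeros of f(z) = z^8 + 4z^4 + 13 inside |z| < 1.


Step 1: On |z| = 1 the three terms have sizes |z^8| = 1^8 = 1, |4z^4| = 4*1^4 = 4, |13| = 13
Step 2: The dominant term is g(z) = 13; let h(z) = z^8 + 4z^4 so f = g + h
Step 3: On |z| = 1: |g| = 13 and |h| <= 1 + 4 = 5
Step 4: Since 13 > 5, |h| < |g| on |z| = 1, so by Rouche f has the same number of zeros as g inside |z| < 1
Step 5: g(z) = 13 is a nonzero constant with no zeros inside |z| < 1. Answer = 0

0


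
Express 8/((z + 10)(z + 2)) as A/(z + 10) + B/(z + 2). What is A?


Step 1: Multiply both sides by (z + 10) and set z = -10
Step 2: A = 8 / (-10 + 2)
Step 3: A = 8 / (-8)
Step 4: A = -1

-1


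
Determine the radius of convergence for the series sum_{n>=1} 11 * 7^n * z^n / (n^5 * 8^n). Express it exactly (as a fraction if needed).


Step 1: General term a_n = 11 * 7^n / (n^5 * 8^n)
Step 2: By the root test, |a_n|^(1/n) = 11^(1/n) * 7 / (n^(5/n) * 8) -> 7/8 as n -> infinity (since 11^(1/n) -> 1 and n^(5/n) -> 1)
Step 3: R = 1/lim|a_n|^(1/n) = 8/7

8/7


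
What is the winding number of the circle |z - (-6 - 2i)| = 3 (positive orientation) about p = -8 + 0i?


Step 1: Center c = (-6, -2), radius = 3
Step 2: |p - c|^2 = (-2)^2 + 2^2 = 8
Step 3: r^2 = 9
Step 4: |p-c| < r so winding number = 1

1


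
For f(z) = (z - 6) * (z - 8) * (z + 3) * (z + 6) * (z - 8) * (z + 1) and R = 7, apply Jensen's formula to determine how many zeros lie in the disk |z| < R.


Jensen's formula: (1/2pi)*integral log|f(Re^it)|dt = log|f(0)| + sum_{|a_k|<R} log(R/|a_k|)
Step 1: f(0) = (-6) * (-8) * 3 * 6 * (-8) * 1 = -6912
Step 2: log|f(0)| = log|6| + log|8| + log|-3| + log|-6| + log|8| + log|-1| = 8.841
Step 3: Zeros inside |z| < 7: 6, -3, -6, -1
Step 4: Jensen sum = log(7/6) + log(7/3) + log(7/6) + log(7/1) = 3.1015
Step 5: n(R) = number of terms in the Jensen sum = count of zeros inside |z| < 7 = 4

4


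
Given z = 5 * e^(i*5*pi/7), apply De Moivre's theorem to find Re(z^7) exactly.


Step 1: By De Moivre's theorem, z^7 = 5^7 * e^(i*7*5*pi/7) = 78125 * (cos(5*pi) + i*sin(5*pi))
Step 2: |z|^7 = 5^7 = 78125
Step 3: Reduce the angle mod 2*pi: 5*pi - 4*pi = pi
Step 4: cos(pi) = -1
Step 5: Re(z^7) = 78125 * (-1) = -78125

-78125


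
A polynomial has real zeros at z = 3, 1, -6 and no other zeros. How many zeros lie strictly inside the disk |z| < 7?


Step 1: Check each root:
  z = 3: |3| = 3 < 7
  z = 1: |1| = 1 < 7
  z = -6: |-6| = 6 < 7
Step 2: Count = 3

3


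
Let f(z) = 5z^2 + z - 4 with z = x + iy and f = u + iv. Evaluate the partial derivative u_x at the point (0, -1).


Step 1: f(z) = 5(x+iy)^2 + (x+iy) - 4
Step 2: u = 5(x^2 - y^2) + x - 4
Step 3: u_x = 10x + 1
Step 4: At (0, -1): u_x = 0 + 1 = 1

1


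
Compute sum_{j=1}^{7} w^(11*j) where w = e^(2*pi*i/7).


Step 1: The sum sum_{j=1}^{n} w^(k*j) equals n if n | k, else 0.
Step 2: Here n = 7, k = 11
Step 3: Does n divide k? 7 | 11 -> False
Step 4: Sum = 0

0


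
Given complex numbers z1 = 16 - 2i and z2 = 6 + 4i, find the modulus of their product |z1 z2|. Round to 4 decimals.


Step 1: |z1| = sqrt(16^2 + (-2)^2) = sqrt(260)
Step 2: |z2| = sqrt(6^2 + 4^2) = sqrt(52)
Step 3: |z1*z2| = |z1|*|z2| = sqrt(260) * sqrt(52) = sqrt(260 * 52) = sqrt(13520)
Step 4: = 116.2755

116.2755


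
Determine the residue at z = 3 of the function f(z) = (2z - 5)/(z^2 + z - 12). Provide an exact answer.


Step 1: Q(z) = z^2 + z - 12 = (z - 3)(z + 4)
Step 2: Q'(z) = 2z + 1
Step 3: Q'(3) = 7, P(3) = 1
Step 4: Res = P(3)/Q'(3) = 1/7 = 1/7

1/7


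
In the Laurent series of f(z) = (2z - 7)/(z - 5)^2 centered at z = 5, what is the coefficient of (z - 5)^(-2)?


Step 1: Write the numerator in powers of (z - 5): 2z - 7 = 2(z - 5) + (2*5 - 7) = 2(z - 5) + 3
Step 2: Divide by (z - 5)^2: f(z) = 3(z - 5)^(-2) + 2(z - 5)^(-1)
Step 3: This finite sum is the Laurent series of f about z = 5.
Step 4: Coefficient of (z - 5)^(-2) = 2*5 - 7 = 3

3


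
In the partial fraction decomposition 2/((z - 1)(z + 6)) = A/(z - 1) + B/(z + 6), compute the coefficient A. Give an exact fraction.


Step 1: Multiply both sides by (z - 1) and set z = 1
Step 2: A = 2 / (1 + 6)
Step 3: A = 2 / 7
Step 4: A = 2/7

2/7


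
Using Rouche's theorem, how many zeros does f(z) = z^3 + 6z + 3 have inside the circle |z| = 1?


Step 1: On |z| = 1 the three terms have sizes |z^3| = 1^3 = 1, |6z| = 6*1 = 6, |3| = 3
Step 2: The dominant term is g(z) = 6z; let h(z) = z^3 + 3 so f = g + h
Step 3: On |z| = 1: |g| = 6 and |h| <= 1 + 3 = 4
Step 4: Since 6 > 4, |h| < |g| on |z| = 1, so by Rouche f has the same number of zeros as g inside |z| < 1
Step 5: g(z) = 6z has 1 zero (at the origin, multiplicity 1) inside |z| < 1. Answer = 1

1


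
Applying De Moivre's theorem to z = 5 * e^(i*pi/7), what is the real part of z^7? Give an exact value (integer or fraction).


Step 1: By De Moivre's theorem, z^7 = 5^7 * e^(i*7*pi/7) = 78125 * (cos(pi) + i*sin(pi))
Step 2: |z|^7 = 5^7 = 78125
Step 3: The angle pi already lies in [0, 2*pi)
Step 4: cos(pi) = -1
Step 5: Re(z^7) = 78125 * (-1) = -78125

-78125


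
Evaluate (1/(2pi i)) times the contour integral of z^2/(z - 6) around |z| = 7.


Step 1: f(z) = z^2, a = 6 is inside |z| = 7
Step 2: By Cauchy integral formula: (1/(2pi*i)) * integral = f(a)
Step 3: f(6) = 6^2 = 36

36


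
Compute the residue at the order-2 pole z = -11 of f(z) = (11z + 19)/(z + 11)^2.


Step 1: Pole of order 2 at z = -11
Step 2: Res = lim d/dz [(z + 11)^2 * f(z)] as z -> -11
Step 3: (z + 11)^2 * f(z) = 11z + 19
Step 4: d/dz[11z + 19] = 11

11


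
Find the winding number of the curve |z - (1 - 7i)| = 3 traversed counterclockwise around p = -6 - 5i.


Step 1: Center c = (1, -7), radius = 3
Step 2: |p - c|^2 = (-7)^2 + 2^2 = 53
Step 3: r^2 = 9
Step 4: |p-c| > r so winding number = 0

0


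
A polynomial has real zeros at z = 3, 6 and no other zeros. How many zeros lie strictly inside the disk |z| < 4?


Step 1: Check each root:
  z = 3: |3| = 3 < 4
  z = 6: |6| = 6 >= 4
Step 2: Count = 1

1


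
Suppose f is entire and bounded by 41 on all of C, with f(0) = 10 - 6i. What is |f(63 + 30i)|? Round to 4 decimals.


Step 1: By Liouville's theorem, a bounded entire function is constant.
Step 2: f(z) = f(0) = 10 - 6i for all z.
Step 3: |f(w)| = |10 - 6i| = sqrt(100 + 36)
Step 4: = 11.6619

11.6619


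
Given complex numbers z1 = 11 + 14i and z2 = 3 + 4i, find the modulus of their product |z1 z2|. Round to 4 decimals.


Step 1: |z1| = sqrt(11^2 + 14^2) = sqrt(317)
Step 2: |z2| = sqrt(3^2 + 4^2) = sqrt(25)
Step 3: |z1*z2| = |z1|*|z2| = sqrt(317) * sqrt(25) = sqrt(317 * 25) = sqrt(7925)
Step 4: = 89.0225

89.0225


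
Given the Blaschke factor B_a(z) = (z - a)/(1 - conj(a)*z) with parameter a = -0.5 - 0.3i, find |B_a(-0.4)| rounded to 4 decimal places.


Step 1: Numerator z0 - a = -0.4 - (-0.5 - 0.3i) = 0.1 + 0.3i
Step 2: Denominator 1 - conj(a)*z0 = 1 - (-0.5 + 0.3i)*(-0.4) = 0.8 + 0.12i
Step 3: |z0 - a|^2 = 0.1^2 + 0.3^2 = 0.1; |1 - conj(a)*z0|^2 = 0.8^2 + 0.12^2 = 0.6544
Step 4: |B_a(-0.4)| = sqrt(0.1 / 0.6544) = sqrt(0.152812)
Step 5: = 0.3909

0.3909


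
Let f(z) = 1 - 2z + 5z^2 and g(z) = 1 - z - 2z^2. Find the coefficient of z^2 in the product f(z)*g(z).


Step 1: z^2 term in f*g comes from: (1)*(-2z^2) + (-2z)*(-z) + (5z^2)*(1)
Step 2: = -2 + 2 + 5
Step 3: = 5

5


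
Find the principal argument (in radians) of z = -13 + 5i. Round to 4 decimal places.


Step 1: z = -13 + 5i
Step 2: arg(z) = atan2(5, -13)
Step 3: arg(z) = 2.7744

2.7744


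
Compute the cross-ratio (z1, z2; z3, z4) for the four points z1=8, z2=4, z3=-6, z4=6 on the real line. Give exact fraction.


Step 1: (z1-z3)(z2-z4) = 14 * (-2) = -28
Step 2: (z1-z4)(z2-z3) = 2 * 10 = 20
Step 3: Cross-ratio = -28/20 = -7/5

-7/5


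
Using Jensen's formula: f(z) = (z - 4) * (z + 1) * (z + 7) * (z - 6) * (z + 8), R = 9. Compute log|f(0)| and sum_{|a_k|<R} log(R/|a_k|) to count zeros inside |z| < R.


Jensen's formula: (1/2pi)*integral log|f(Re^it)|dt = log|f(0)| + sum_{|a_k|<R} log(R/|a_k|)
Step 1: f(0) = (-4) * 1 * 7 * (-6) * 8 = 1344
Step 2: log|f(0)| = log|4| + log|-1| + log|-7| + log|6| + log|-8| = 7.2034
Step 3: Zeros inside |z| < 9: 4, -1, -7, 6, -8
Step 4: Jensen sum = log(9/4) + log(9/1) + log(9/7) + log(9/6) + log(9/8) = 3.7827
Step 5: n(R) = number of terms in the Jensen sum = count of zeros inside |z| < 9 = 5

5


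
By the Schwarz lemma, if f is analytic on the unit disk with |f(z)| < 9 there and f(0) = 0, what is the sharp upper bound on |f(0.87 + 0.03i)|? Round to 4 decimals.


Step 1: g = f/9 maps D -> D with g(0) = 0, so by the Schwarz lemma |g(z)| <= |z|, i.e. |f(z)| <= 9|z|; this is sharp (f(z) = 9z).
Step 2: |z0|^2 = 0.87^2 + 0.03^2 = 0.7578
Step 3: |z0| = sqrt(0.7578) = 0.870517
Step 4: Best bound = 9 * |z0| = 9 * 0.870517 = 7.8347

7.8347


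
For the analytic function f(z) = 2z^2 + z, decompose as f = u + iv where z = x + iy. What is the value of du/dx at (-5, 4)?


Step 1: f(z) = 2(x+iy)^2 + (x+iy) + 0
Step 2: u = 2(x^2 - y^2) + x + 0
Step 3: u_x = 4x + 1
Step 4: At (-5, 4): u_x = -20 + 1 = -19

-19


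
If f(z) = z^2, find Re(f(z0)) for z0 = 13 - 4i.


Step 1: z0 = 13 - 4i
Step 2: z0^2 = 13^2 - (-4)^2 - 104i
Step 3: real part = 169 - 16 = 153

153


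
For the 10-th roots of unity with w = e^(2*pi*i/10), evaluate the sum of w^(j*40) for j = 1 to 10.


Step 1: The sum sum_{j=1}^{n} w^(k*j) equals n if n | k, else 0.
Step 2: Here n = 10, k = 40
Step 3: Does n divide k? 10 | 40 -> True
Step 4: Sum = 10

10


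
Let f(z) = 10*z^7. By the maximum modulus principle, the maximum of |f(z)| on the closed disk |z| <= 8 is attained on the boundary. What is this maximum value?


Step 1: On |z| = 8, |f(z)| = 10 * |z|^7 = 10 * 8^7
Step 2: By maximum modulus principle, maximum is on boundary.
Step 3: Maximum = 10 * 2097152 = 20971520

20971520


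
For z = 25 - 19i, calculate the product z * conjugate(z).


Step 1: conj(z) = 25 + 19i
Step 2: z * conj(z) = 25^2 + (-19)^2
Step 3: = 625 + 361 = 986

986


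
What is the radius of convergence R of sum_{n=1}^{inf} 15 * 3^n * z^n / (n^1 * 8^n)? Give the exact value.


Step 1: General term a_n = 15 * 3^n / (n^1 * 8^n)
Step 2: By the root test, |a_n|^(1/n) = 15^(1/n) * 3 / (n^(1/n) * 8) -> 3/8 as n -> infinity (since 15^(1/n) -> 1 and n^(1/n) -> 1)
Step 3: R = 1/lim|a_n|^(1/n) = 8/3

8/3


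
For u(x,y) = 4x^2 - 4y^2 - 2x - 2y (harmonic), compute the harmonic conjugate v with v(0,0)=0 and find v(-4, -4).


Step 1: v_x = -u_y = 8y + 2
Step 2: v_y = u_x = 8x - 2
Step 3: v = 8xy + 2x - 2y + C
Step 4: v(0,0) = 0 => C = 0
Step 5: v(-4, -4) = 128

128


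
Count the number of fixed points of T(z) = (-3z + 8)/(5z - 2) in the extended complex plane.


Step 1: Fixed points satisfy T(z) = z
Step 2: 5z^2 + z - 8 = 0
Step 3: Discriminant = 1^2 - 4*5*(-8) = 161
Step 4: Number of fixed points = 2

2


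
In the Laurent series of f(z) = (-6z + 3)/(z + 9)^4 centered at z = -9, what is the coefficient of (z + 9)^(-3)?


Step 1: Write the numerator in powers of (z + 9): -6z + 3 = -6(z + 9) + (-6*(-9) + 3) = -6(z + 9) + 57
Step 2: Divide by (z + 9)^4: f(z) = 57(z + 9)^(-4) - 6(z + 9)^(-3)
Step 3: This finite sum is the Laurent series of f about z = -9.
Step 4: Coefficient of (z + 9)^(-3) = coefficient of (z + 9) in the re-centred numerator = -6

-6


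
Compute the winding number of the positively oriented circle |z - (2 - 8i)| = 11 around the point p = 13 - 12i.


Step 1: Center c = (2, -8), radius = 11
Step 2: |p - c|^2 = 11^2 + (-4)^2 = 137
Step 3: r^2 = 121
Step 4: |p-c| > r so winding number = 0

0


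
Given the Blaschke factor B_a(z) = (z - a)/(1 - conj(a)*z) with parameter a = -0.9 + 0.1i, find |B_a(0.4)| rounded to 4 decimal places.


Step 1: Numerator z0 - a = 0.4 - (-0.9 + 0.1i) = 1.3 - 0.1i
Step 2: Denominator 1 - conj(a)*z0 = 1 - (-0.9 - 0.1i)*0.4 = 1.36 + 0.04i
Step 3: |z0 - a|^2 = 1.3^2 + (-0.1)^2 = 1.7; |1 - conj(a)*z0|^2 = 1.36^2 + 0.04^2 = 1.8512
Step 4: |B_a(0.4)| = sqrt(1.7 / 1.8512) = sqrt(0.918323)
Step 5: = 0.9583

0.9583


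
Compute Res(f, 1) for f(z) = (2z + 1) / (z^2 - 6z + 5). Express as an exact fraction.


Step 1: Q(z) = z^2 - 6z + 5 = (z - 1)(z - 5)
Step 2: Q'(z) = 2z - 6
Step 3: Q'(1) = -4, P(1) = 3
Step 4: Res = P(1)/Q'(1) = 3/(-4) = -3/4

-3/4


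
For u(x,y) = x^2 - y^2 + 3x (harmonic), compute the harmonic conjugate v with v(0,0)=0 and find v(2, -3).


Step 1: v_x = -u_y = 2y + 0
Step 2: v_y = u_x = 2x + 3
Step 3: v = 2xy + 3y + C
Step 4: v(0,0) = 0 => C = 0
Step 5: v(2, -3) = -21

-21


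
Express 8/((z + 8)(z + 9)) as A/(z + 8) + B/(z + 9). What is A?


Step 1: Multiply both sides by (z + 8) and set z = -8
Step 2: A = 8 / (-8 + 9)
Step 3: A = 8 / 1
Step 4: A = 8

8


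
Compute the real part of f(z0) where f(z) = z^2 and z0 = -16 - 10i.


Step 1: z0 = -16 - 10i
Step 2: z0^2 = (-16)^2 - (-10)^2 + 320i
Step 3: real part = 256 - 100 = 156

156


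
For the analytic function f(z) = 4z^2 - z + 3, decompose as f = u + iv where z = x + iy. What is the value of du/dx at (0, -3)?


Step 1: f(z) = 4(x+iy)^2 - (x+iy) + 3
Step 2: u = 4(x^2 - y^2) - x + 3
Step 3: u_x = 8x - 1
Step 4: At (0, -3): u_x = 0 - 1 = -1

-1


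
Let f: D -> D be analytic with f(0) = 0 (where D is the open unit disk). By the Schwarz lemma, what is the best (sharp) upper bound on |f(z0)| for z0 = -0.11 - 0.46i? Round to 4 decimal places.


Step 1: Schwarz lemma: if f: D -> D is analytic with f(0) = 0, then |f(z)| <= |z| for all z in D, and this is sharp (f(z) = z).
Step 2: |z0|^2 = (-0.11)^2 + (-0.46)^2 = 0.2237
Step 3: |z0| = sqrt(0.2237) = 0.472969
Step 4: Best bound = |z0| = 0.473

0.473


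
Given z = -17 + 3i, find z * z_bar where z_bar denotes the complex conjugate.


Step 1: conj(z) = -17 - 3i
Step 2: z * conj(z) = (-17)^2 + 3^2
Step 3: = 289 + 9 = 298

298


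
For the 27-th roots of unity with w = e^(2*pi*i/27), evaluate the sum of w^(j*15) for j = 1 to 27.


Step 1: The sum sum_{j=1}^{n} w^(k*j) equals n if n | k, else 0.
Step 2: Here n = 27, k = 15
Step 3: Does n divide k? 27 | 15 -> False
Step 4: Sum = 0

0


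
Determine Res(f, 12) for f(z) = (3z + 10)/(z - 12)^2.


Step 1: Pole of order 2 at z = 12
Step 2: Res = lim d/dz [(z - 12)^2 * f(z)] as z -> 12
Step 3: (z - 12)^2 * f(z) = 3z + 10
Step 4: d/dz[3z + 10] = 3

3


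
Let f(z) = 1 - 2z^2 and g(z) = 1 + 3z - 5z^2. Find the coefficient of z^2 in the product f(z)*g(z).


Step 1: z^2 term in f*g comes from: (1)*(-5z^2) + (0)*(3z) + (-2z^2)*(1)
Step 2: = -5 + 0 - 2
Step 3: = -7

-7


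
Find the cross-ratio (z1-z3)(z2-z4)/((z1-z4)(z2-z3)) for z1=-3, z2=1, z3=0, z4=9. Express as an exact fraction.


Step 1: (z1-z3)(z2-z4) = (-3) * (-8) = 24
Step 2: (z1-z4)(z2-z3) = (-12) * 1 = -12
Step 3: Cross-ratio = -24/12 = -2

-2


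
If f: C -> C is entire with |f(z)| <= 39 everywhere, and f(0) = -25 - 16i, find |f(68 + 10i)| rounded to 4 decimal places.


Step 1: By Liouville's theorem, a bounded entire function is constant.
Step 2: f(z) = f(0) = -25 - 16i for all z.
Step 3: |f(w)| = |-25 - 16i| = sqrt(625 + 256)
Step 4: = 29.6816

29.6816


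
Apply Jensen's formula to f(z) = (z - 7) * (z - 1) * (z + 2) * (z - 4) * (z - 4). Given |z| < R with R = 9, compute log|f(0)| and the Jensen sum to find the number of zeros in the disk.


Jensen's formula: (1/2pi)*integral log|f(Re^it)|dt = log|f(0)| + sum_{|a_k|<R} log(R/|a_k|)
Step 1: f(0) = (-7) * (-1) * 2 * (-4) * (-4) = 224
Step 2: log|f(0)| = log|7| + log|1| + log|-2| + log|4| + log|4| = 5.4116
Step 3: Zeros inside |z| < 9: 7, 1, -2, 4, 4
Step 4: Jensen sum = log(9/7) + log(9/1) + log(9/2) + log(9/4) + log(9/4) = 5.5745
Step 5: n(R) = number of terms in the Jensen sum = count of zeros inside |z| < 9 = 5

5


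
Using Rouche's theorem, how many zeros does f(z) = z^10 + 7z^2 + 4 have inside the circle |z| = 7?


Step 1: On |z| = 7 the three terms have sizes |z^10| = 7^10 = 282475249, |7z^2| = 7*7^2 = 343, |4| = 4
Step 2: The dominant term is g(z) = z^10; let h(z) = 7z^2 + 4 so f = g + h
Step 3: On |z| = 7: |g| = 282475249 and |h| <= 343 + 4 = 347
Step 4: Since 282475249 > 347, |h| < |g| on |z| = 7, so by Rouche f has the same number of zeros as g inside |z| < 7
Step 5: g(z) = z^10 has 10 zeros (all at the origin) inside |z| < 7. Answer = 10

10


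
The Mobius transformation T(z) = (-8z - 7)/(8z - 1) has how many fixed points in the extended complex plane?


Step 1: Fixed points satisfy T(z) = z
Step 2: 8z^2 + 7z + 7 = 0
Step 3: Discriminant = 7^2 - 4*8*7 = -175
Step 4: Number of fixed points = 2

2


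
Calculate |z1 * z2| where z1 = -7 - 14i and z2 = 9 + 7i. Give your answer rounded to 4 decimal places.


Step 1: |z1| = sqrt((-7)^2 + (-14)^2) = sqrt(245)
Step 2: |z2| = sqrt(9^2 + 7^2) = sqrt(130)
Step 3: |z1*z2| = |z1|*|z2| = sqrt(245) * sqrt(130) = sqrt(245 * 130) = sqrt(31850)
Step 4: = 178.4657

178.4657


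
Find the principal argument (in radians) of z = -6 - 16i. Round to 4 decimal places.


Step 1: z = -6 - 16i
Step 2: arg(z) = atan2(-16, -6)
Step 3: arg(z) = -1.9296

-1.9296


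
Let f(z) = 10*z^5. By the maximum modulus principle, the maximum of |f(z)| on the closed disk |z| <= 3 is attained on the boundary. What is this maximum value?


Step 1: On |z| = 3, |f(z)| = 10 * |z|^5 = 10 * 3^5
Step 2: By maximum modulus principle, maximum is on boundary.
Step 3: Maximum = 10 * 243 = 2430

2430


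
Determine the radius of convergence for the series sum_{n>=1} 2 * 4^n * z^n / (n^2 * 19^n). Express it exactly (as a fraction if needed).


Step 1: General term a_n = 2 * 4^n / (n^2 * 19^n)
Step 2: By the root test, |a_n|^(1/n) = 2^(1/n) * 4 / (n^(2/n) * 19) -> 4/19 as n -> infinity (since 2^(1/n) -> 1 and n^(2/n) -> 1)
Step 3: R = 1/lim|a_n|^(1/n) = 19/4

19/4


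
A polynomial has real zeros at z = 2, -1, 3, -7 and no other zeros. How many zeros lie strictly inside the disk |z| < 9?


Step 1: Check each root:
  z = 2: |2| = 2 < 9
  z = -1: |-1| = 1 < 9
  z = 3: |3| = 3 < 9
  z = -7: |-7| = 7 < 9
Step 2: Count = 4

4


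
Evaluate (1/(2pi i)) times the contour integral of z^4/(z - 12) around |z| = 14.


Step 1: f(z) = z^4, a = 12 is inside |z| = 14
Step 2: By Cauchy integral formula: (1/(2pi*i)) * integral = f(a)
Step 3: f(12) = 12^4 = 20736

20736


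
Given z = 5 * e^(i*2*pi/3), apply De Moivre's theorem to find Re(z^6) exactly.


Step 1: By De Moivre's theorem, z^6 = 5^6 * e^(i*6*2*pi/3) = 15625 * (cos(4*pi) + i*sin(4*pi))
Step 2: |z|^6 = 5^6 = 15625
Step 3: Reduce the angle mod 2*pi: 4*pi - 4*pi = 0
Step 4: cos(0) = 1
Step 5: Re(z^6) = 15625 * 1 = 15625

15625


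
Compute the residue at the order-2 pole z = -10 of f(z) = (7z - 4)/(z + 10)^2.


Step 1: Pole of order 2 at z = -10
Step 2: Res = lim d/dz [(z + 10)^2 * f(z)] as z -> -10
Step 3: (z + 10)^2 * f(z) = 7z - 4
Step 4: d/dz[7z - 4] = 7

7


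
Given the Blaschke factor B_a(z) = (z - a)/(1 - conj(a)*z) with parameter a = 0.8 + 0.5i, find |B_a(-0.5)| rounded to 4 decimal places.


Step 1: Numerator z0 - a = -0.5 - (0.8 + 0.5i) = -1.3 - 0.5i
Step 2: Denominator 1 - conj(a)*z0 = 1 - (0.8 - 0.5i)*(-0.5) = 1.4 - 0.25i
Step 3: |z0 - a|^2 = (-1.3)^2 + (-0.5)^2 = 1.94; |1 - conj(a)*z0|^2 = 1.4^2 + (-0.25)^2 = 2.0225
Step 4: |B_a(-0.5)| = sqrt(1.94 / 2.0225) = sqrt(0.959209)
Step 5: = 0.9794

0.9794


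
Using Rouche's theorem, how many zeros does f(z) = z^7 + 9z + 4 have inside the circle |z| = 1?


Step 1: On |z| = 1 the three terms have sizes |z^7| = 1^7 = 1, |9z| = 9*1 = 9, |4| = 4
Step 2: The dominant term is g(z) = 9z; let h(z) = z^7 + 4 so f = g + h
Step 3: On |z| = 1: |g| = 9 and |h| <= 1 + 4 = 5
Step 4: Since 9 > 5, |h| < |g| on |z| = 1, so by Rouche f has the same number of zeros as g inside |z| < 1
Step 5: g(z) = 9z has 1 zero (at the origin, multiplicity 1) inside |z| < 1. Answer = 1

1


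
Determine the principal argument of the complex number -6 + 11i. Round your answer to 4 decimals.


Step 1: z = -6 + 11i
Step 2: arg(z) = atan2(11, -6)
Step 3: arg(z) = 2.0701

2.0701


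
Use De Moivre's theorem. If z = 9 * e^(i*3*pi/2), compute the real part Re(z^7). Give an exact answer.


Step 1: By De Moivre's theorem, z^7 = 9^7 * e^(i*7*3*pi/2) = 4782969 * (cos(21*pi/2) + i*sin(21*pi/2))
Step 2: |z|^7 = 9^7 = 4782969
Step 3: Reduce the angle mod 2*pi: 21*pi/2 - 10*pi = pi/2
Step 4: cos(pi/2) = 0
Step 5: Re(z^7) = 4782969 * 0 = 0

0


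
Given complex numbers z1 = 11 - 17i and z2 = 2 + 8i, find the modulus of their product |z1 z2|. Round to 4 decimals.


Step 1: |z1| = sqrt(11^2 + (-17)^2) = sqrt(410)
Step 2: |z2| = sqrt(2^2 + 8^2) = sqrt(68)
Step 3: |z1*z2| = |z1|*|z2| = sqrt(410) * sqrt(68) = sqrt(410 * 68) = sqrt(27880)
Step 4: = 166.9731

166.9731


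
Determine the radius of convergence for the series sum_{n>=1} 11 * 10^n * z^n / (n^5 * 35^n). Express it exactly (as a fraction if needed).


Step 1: General term a_n = 11 * 10^n / (n^5 * 35^n)
Step 2: By the root test, |a_n|^(1/n) = 11^(1/n) * 10 / (n^(5/n) * 35) -> 10/35 as n -> infinity (since 11^(1/n) -> 1 and n^(5/n) -> 1)
Step 3: R = 1/lim|a_n|^(1/n) = 35/10 = 7/2

7/2


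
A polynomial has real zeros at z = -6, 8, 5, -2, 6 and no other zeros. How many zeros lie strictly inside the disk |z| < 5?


Step 1: Check each root:
  z = -6: |-6| = 6 >= 5
  z = 8: |8| = 8 >= 5
  z = 5: |5| = 5 >= 5
  z = -2: |-2| = 2 < 5
  z = 6: |6| = 6 >= 5
Step 2: Count = 1

1


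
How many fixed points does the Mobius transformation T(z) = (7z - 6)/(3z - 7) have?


Step 1: Fixed points satisfy T(z) = z
Step 2: 3z^2 - 14z + 6 = 0
Step 3: Discriminant = (-14)^2 - 4*3*6 = 124
Step 4: Number of fixed points = 2

2


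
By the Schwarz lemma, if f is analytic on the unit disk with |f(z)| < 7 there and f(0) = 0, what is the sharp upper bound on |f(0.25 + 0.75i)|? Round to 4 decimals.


Step 1: g = f/7 maps D -> D with g(0) = 0, so by the Schwarz lemma |g(z)| <= |z|, i.e. |f(z)| <= 7|z|; this is sharp (f(z) = 7z).
Step 2: |z0|^2 = 0.25^2 + 0.75^2 = 0.625
Step 3: |z0| = sqrt(0.625) = 0.790569
Step 4: Best bound = 7 * |z0| = 7 * 0.790569 = 5.534

5.534


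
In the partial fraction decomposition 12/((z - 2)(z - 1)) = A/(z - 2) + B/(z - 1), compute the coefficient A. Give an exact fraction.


Step 1: Multiply both sides by (z - 2) and set z = 2
Step 2: A = 12 / (2 - 1)
Step 3: A = 12 / 1
Step 4: A = 12

12


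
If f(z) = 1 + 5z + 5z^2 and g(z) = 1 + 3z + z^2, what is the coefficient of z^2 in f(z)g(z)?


Step 1: z^2 term in f*g comes from: (1)*(z^2) + (5z)*(3z) + (5z^2)*(1)
Step 2: = 1 + 15 + 5
Step 3: = 21

21


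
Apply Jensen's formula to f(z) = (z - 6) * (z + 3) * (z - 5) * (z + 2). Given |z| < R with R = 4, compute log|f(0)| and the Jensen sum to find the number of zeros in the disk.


Jensen's formula: (1/2pi)*integral log|f(Re^it)|dt = log|f(0)| + sum_{|a_k|<R} log(R/|a_k|)
Step 1: f(0) = (-6) * 3 * (-5) * 2 = 180
Step 2: log|f(0)| = log|6| + log|-3| + log|5| + log|-2| = 5.193
Step 3: Zeros inside |z| < 4: -3, -2
Step 4: Jensen sum = log(4/3) + log(4/2) = 0.9808
Step 5: n(R) = number of terms in the Jensen sum = count of zeros inside |z| < 4 = 2

2


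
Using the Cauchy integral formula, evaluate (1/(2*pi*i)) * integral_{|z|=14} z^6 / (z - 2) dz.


Step 1: f(z) = z^6, a = 2 is inside |z| = 14
Step 2: By Cauchy integral formula: (1/(2pi*i)) * integral = f(a)
Step 3: f(2) = 2^6 = 64

64


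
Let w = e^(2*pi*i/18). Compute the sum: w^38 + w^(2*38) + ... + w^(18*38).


Step 1: The sum sum_{j=1}^{n} w^(k*j) equals n if n | k, else 0.
Step 2: Here n = 18, k = 38
Step 3: Does n divide k? 18 | 38 -> False
Step 4: Sum = 0

0


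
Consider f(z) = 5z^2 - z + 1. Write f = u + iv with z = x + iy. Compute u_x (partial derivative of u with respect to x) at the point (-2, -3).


Step 1: f(z) = 5(x+iy)^2 - (x+iy) + 1
Step 2: u = 5(x^2 - y^2) - x + 1
Step 3: u_x = 10x - 1
Step 4: At (-2, -3): u_x = -20 - 1 = -21

-21
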